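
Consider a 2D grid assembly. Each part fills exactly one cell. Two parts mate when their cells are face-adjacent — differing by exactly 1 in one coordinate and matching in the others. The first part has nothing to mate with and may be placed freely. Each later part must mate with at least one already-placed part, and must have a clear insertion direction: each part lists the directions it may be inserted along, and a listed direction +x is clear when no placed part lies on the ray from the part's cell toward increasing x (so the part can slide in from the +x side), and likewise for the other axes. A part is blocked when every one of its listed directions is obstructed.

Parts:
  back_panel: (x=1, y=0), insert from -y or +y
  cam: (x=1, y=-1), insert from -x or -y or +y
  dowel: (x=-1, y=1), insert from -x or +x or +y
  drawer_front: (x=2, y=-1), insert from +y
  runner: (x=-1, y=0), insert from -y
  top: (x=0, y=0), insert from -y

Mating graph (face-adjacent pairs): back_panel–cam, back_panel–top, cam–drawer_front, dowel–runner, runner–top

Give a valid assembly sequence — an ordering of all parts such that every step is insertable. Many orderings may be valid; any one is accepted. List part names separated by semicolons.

1. top@(0, 0) [-y clear] — {top}
2. runner@(-1, 0) [-y clear] — {runner, top}
3. back_panel@(1, 0) [-y clear] — {back_panel, runner, top}
4. cam@(1, -1) [-x clear] — {back_panel, cam, runner, top}
5. drawer_front@(2, -1) [+y clear] — {back_panel, cam, drawer_front, runner, top}
6. dowel@(-1, 1) [-x clear] — {back_panel, cam, dowel, drawer_front, runner, top}

top; runner; back_panel; cam; drawer_front; dowel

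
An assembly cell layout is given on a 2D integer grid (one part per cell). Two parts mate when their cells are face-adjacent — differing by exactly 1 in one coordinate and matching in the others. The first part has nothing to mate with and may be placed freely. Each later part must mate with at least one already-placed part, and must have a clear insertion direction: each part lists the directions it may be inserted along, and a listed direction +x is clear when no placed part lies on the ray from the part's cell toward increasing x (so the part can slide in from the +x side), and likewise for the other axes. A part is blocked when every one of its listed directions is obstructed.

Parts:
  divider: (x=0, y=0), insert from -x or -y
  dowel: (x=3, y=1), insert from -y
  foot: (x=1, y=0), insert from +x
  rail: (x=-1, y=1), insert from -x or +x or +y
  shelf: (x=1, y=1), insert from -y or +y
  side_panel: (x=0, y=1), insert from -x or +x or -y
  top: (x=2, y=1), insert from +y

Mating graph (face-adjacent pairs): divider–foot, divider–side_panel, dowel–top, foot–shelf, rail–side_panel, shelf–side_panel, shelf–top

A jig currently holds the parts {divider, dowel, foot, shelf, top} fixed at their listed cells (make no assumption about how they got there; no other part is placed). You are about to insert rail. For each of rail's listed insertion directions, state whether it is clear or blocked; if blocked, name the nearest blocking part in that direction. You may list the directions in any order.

-x: ray from rail(-1, 1) has no placed part ⇒ clear
+x: nearest on ray is shelf@(1, 1) ⇒ blocked
+y: ray from rail(-1, 1) has no placed part ⇒ clear

+x: blocked by shelf; +y: clear; -x: clear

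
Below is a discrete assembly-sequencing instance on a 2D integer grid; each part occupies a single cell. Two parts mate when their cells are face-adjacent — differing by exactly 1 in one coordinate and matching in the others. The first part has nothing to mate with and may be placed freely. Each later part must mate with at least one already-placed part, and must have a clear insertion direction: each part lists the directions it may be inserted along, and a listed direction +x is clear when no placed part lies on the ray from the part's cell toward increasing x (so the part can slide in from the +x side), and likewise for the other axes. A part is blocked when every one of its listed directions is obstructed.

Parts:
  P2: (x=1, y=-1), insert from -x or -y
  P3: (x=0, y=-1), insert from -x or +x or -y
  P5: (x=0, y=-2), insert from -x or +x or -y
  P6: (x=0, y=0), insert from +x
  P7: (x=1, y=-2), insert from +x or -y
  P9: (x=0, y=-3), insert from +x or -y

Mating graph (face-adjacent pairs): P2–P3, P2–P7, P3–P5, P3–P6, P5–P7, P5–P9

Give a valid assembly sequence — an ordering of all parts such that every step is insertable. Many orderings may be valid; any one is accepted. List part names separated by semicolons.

1. P9@(0, -3) [+x clear] — {P9}
2. P5@(0, -2) [-x clear] — {P5, P9}
3. P3@(0, -1) [-x clear] — {P3, P5, P9}
4. P2@(1, -1) [-y clear] — {P2, P3, P5, P9}
5. P6@(0, 0) [+x clear] — {P2, P3, P5, P6, P9}
6. P7@(1, -2) [+x clear] — {P2, P3, P5, P6, P7, P9}

P9; P5; P3; P2; P6; P7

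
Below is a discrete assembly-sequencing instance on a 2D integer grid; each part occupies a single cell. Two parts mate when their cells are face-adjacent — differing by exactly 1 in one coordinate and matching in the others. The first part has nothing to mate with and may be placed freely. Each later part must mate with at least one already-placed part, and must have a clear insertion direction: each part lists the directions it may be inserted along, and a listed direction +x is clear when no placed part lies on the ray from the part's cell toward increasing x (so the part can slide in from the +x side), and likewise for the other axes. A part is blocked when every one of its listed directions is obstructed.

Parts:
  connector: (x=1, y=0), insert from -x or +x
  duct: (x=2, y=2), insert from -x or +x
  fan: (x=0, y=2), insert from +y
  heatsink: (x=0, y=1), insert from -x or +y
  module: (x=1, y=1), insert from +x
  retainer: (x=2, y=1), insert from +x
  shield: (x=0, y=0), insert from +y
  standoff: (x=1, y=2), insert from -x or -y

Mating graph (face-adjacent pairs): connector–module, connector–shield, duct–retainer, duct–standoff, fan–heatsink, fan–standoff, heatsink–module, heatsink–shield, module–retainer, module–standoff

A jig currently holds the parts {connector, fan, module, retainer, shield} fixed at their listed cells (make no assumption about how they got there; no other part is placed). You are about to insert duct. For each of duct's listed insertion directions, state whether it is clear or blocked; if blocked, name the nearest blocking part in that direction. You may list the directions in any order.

-x: nearest on ray is fan@(0, 2) ⇒ blocked
+x: ray from duct(2, 2) has no placed part ⇒ clear

+x: clear; -x: blocked by fan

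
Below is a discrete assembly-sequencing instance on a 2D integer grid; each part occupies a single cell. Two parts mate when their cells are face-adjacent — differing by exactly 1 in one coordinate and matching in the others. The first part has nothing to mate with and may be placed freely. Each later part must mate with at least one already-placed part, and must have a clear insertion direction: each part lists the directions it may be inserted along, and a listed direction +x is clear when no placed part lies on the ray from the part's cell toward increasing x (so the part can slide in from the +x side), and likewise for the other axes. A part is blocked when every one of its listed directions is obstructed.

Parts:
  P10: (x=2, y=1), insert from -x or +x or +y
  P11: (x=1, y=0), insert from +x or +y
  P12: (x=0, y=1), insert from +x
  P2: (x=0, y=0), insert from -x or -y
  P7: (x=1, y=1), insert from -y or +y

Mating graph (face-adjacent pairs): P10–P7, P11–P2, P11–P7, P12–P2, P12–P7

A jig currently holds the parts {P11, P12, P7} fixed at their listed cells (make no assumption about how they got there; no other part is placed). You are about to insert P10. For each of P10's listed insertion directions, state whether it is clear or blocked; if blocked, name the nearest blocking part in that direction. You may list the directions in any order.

-x: nearest on ray is P7@(1, 1) ⇒ blocked
+x: ray from P10(2, 1) has no placed part ⇒ clear
+y: ray from P10(2, 1) has no placed part ⇒ clear

+x: clear; +y: clear; -x: blocked by P7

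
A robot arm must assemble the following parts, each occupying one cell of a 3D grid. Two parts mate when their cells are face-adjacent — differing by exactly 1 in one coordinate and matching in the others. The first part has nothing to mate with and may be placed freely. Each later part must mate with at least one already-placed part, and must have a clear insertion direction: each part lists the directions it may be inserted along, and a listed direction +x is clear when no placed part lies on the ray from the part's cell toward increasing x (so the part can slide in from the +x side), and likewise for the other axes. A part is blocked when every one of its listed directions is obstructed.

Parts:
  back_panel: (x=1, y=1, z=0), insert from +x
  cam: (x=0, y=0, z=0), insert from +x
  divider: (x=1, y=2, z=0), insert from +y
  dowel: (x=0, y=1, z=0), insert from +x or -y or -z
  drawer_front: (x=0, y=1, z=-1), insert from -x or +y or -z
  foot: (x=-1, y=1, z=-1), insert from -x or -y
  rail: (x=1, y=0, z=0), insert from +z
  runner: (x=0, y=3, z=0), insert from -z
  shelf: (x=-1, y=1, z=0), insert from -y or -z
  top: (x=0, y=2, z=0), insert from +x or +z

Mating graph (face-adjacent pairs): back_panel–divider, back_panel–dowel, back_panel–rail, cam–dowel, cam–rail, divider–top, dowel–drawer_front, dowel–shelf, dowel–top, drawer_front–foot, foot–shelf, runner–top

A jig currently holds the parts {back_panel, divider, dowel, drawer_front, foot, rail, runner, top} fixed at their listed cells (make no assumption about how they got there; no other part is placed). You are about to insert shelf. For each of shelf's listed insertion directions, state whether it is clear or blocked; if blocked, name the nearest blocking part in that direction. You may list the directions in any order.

-y: ray from shelf(-1, 1, 0) has no placed part ⇒ clear
-z: nearest on ray is foot@(-1, 1, -1) ⇒ blocked

-y: clear; -z: blocked by foot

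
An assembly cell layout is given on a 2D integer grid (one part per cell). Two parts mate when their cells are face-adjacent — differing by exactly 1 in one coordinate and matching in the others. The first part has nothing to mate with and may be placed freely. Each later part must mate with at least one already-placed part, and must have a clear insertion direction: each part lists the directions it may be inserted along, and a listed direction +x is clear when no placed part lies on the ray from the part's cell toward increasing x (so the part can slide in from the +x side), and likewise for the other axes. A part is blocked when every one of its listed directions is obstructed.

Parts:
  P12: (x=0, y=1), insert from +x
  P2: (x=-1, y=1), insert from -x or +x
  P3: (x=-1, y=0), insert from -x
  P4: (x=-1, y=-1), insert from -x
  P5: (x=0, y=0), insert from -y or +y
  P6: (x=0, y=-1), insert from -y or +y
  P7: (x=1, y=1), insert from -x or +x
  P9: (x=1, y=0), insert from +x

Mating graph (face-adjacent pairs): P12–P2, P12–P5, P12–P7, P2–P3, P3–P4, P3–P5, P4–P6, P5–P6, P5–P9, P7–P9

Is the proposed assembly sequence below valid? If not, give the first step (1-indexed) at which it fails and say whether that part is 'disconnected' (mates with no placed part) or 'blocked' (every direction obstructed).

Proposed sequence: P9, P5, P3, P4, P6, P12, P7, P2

Valid

1. P9@(1, 0) [+x clear] — {P9}
2. P5@(0, 0) [-y clear] — {P5, P9}
3. P3@(-1, 0) [-x clear] — {P3, P5, P9}
4. P4@(-1, -1) [-x clear] — {P3, P4, P5, P9}
5. P6@(0, -1) [-y clear] — {P3, P4, P5, P6, P9}
6. P12@(0, 1) [+x clear] — {P12, P3, P4, P5, P6, P9}
7. P7@(1, 1) [+x clear] — {P12, P3, P4, P5, P6, P7, P9}
8. P2@(-1, 1) [-x clear] — {P12, P2, P3, P4, P5, P6, P7, P9}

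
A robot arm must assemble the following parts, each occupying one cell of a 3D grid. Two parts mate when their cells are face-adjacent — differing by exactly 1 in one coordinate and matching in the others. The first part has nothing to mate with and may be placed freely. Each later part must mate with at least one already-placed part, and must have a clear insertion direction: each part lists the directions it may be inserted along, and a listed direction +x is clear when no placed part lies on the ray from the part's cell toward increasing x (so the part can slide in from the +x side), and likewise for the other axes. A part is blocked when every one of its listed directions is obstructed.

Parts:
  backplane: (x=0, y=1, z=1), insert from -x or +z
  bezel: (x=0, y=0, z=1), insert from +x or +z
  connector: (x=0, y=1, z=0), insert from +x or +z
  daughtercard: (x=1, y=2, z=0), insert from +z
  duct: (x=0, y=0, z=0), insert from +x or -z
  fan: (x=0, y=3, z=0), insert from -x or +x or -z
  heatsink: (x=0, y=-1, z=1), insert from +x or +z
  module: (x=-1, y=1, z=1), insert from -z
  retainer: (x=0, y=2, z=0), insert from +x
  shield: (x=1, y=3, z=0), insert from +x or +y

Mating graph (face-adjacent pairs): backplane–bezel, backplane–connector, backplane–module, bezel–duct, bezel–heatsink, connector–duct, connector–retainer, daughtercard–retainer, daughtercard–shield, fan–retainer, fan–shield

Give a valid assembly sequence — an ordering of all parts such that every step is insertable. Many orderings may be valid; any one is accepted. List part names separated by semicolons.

1. connector@(0, 1, 0) [+x clear] — {connector}
2. duct@(0, 0, 0) [+x clear] — {connector, duct}
3. bezel@(0, 0, 1) [+x clear] — {bezel, connector, duct}
4. heatsink@(0, -1, 1) [+x clear] — {bezel, connector, duct, heatsink}
5. retainer@(0, 2, 0) [+x clear] — {bezel, connector, duct, heatsink, retainer}
6. fan@(0, 3, 0) [-x clear] — {bezel, connector, duct, fan, heatsink, retainer}
7. shield@(1, 3, 0) [+x clear] — {bezel, connector, duct, fan, heatsink, retainer, shield}
8. daughtercard@(1, 2, 0) [+z clear] — {bezel, connector, daughtercard, duct, fan, heatsink, retainer, shield}
9. backplane@(0, 1, 1) [-x clear] — {backplane, bezel, connector, daughtercard, duct, fan, heatsink, retainer, shield}
10. module@(-1, 1, 1) [-z clear] — {backplane, bezel, connector, daughtercard, duct, fan, heatsink, module, retainer, shield}

connector; duct; bezel; heatsink; retainer; fan; shield; daughtercard; backplane; module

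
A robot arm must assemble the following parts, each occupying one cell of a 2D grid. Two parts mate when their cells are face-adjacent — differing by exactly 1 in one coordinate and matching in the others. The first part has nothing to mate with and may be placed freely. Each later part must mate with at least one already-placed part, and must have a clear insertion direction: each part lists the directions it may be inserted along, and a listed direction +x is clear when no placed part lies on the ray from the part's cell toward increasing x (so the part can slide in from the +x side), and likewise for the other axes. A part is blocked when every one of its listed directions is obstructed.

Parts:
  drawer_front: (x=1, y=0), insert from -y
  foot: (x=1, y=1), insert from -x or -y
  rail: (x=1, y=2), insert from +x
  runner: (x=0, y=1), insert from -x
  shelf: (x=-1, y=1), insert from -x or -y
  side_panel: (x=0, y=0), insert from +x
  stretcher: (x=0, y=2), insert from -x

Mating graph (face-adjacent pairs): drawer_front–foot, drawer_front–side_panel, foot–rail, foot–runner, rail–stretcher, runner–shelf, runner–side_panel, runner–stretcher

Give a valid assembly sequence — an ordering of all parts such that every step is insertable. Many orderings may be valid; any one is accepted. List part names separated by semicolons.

runner; stretcher; foot; shelf; rail; side_panel; drawer_front

1. runner@(0, 1) [-x clear] — {runner}
2. stretcher@(0, 2) [-x clear] — {runner, stretcher}
3. foot@(1, 1) [-y clear] — {foot, runner, stretcher}
4. shelf@(-1, 1) [-x clear] — {foot, runner, shelf, stretcher}
5. rail@(1, 2) [+x clear] — {foot, rail, runner, shelf, stretcher}
6. side_panel@(0, 0) [+x clear] — {foot, rail, runner, shelf, side_panel, stretcher}
7. drawer_front@(1, 0) [-y clear] — {drawer_front, foot, rail, runner, shelf, side_panel, stretcher}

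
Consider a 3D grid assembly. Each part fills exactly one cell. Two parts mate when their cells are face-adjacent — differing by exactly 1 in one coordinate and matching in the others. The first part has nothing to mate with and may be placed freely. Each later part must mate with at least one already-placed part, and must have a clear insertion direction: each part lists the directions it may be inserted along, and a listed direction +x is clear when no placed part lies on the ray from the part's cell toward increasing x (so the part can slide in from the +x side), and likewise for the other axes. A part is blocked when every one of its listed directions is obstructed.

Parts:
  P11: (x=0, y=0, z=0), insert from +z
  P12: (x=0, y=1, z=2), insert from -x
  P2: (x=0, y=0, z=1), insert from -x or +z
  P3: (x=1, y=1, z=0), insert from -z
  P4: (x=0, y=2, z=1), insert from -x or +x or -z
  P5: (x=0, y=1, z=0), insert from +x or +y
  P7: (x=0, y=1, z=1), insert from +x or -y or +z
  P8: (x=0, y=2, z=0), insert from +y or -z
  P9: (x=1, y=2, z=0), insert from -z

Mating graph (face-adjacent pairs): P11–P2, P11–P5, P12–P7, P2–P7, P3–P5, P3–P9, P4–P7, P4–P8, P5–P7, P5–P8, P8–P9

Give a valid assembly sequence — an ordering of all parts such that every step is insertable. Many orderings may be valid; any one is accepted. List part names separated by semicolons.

1. P8@(0, 2, 0) [+y clear] — {P8}
2. P5@(0, 1, 0) [+x clear] — {P5, P8}
3. P7@(0, 1, 1) [+x clear] — {P5, P7, P8}
4. P11@(0, 0, 0) [+z clear] — {P11, P5, P7, P8}
5. P3@(1, 1, 0) [-z clear] — {P11, P3, P5, P7, P8}
6. P2@(0, 0, 1) [-x clear] — {P11, P2, P3, P5, P7, P8}
7. P9@(1, 2, 0) [-z clear] — {P11, P2, P3, P5, P7, P8, P9}
8. P12@(0, 1, 2) [-x clear] — {P11, P12, P2, P3, P5, P7, P8, P9}
9. P4@(0, 2, 1) [-x clear] — {P11, P12, P2, P3, P4, P5, P7, P8, P9}

P8; P5; P7; P11; P3; P2; P9; P12; P4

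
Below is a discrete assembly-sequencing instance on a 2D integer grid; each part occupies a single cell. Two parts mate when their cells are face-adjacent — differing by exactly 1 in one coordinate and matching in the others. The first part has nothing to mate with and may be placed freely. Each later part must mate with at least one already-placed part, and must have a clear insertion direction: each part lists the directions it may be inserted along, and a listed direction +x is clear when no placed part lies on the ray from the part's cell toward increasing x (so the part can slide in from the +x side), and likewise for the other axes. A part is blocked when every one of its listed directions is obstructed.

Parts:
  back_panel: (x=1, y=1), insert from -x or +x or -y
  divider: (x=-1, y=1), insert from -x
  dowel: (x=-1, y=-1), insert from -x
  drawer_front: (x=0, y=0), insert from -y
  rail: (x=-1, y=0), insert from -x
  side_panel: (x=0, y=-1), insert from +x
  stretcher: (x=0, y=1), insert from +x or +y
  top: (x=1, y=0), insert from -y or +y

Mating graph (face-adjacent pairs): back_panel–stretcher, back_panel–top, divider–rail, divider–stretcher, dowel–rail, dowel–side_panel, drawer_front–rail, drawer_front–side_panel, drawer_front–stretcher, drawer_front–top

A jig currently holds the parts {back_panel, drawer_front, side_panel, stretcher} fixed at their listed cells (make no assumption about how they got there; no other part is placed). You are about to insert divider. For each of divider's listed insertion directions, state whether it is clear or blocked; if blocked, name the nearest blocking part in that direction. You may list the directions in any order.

-x: clear

-x: ray from divider(-1, 1) has no placed part ⇒ clear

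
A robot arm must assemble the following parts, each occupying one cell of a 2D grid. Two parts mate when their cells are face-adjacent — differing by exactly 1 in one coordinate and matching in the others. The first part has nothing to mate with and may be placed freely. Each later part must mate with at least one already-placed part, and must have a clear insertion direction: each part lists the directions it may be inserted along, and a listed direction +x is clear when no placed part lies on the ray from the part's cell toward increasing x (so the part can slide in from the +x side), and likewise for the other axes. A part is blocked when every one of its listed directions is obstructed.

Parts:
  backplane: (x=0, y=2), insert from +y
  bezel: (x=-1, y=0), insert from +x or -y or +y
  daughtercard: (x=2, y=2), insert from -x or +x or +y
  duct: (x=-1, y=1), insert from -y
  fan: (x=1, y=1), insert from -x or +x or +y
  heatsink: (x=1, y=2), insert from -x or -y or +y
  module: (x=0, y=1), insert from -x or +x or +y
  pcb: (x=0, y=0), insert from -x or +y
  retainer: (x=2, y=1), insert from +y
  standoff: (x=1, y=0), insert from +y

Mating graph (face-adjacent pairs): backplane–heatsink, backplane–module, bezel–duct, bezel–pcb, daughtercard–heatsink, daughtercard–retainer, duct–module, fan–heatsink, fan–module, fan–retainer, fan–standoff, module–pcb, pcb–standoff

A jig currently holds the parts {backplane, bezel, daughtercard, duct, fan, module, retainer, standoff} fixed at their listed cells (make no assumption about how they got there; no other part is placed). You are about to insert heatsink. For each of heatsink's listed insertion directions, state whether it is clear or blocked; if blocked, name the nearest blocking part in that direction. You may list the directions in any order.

+y: clear; -x: blocked by backplane; -y: blocked by fan

-x: nearest on ray is backplane@(0, 2) ⇒ blocked
-y: nearest on ray is fan@(1, 1) ⇒ blocked
+y: ray from heatsink(1, 2) has no placed part ⇒ clear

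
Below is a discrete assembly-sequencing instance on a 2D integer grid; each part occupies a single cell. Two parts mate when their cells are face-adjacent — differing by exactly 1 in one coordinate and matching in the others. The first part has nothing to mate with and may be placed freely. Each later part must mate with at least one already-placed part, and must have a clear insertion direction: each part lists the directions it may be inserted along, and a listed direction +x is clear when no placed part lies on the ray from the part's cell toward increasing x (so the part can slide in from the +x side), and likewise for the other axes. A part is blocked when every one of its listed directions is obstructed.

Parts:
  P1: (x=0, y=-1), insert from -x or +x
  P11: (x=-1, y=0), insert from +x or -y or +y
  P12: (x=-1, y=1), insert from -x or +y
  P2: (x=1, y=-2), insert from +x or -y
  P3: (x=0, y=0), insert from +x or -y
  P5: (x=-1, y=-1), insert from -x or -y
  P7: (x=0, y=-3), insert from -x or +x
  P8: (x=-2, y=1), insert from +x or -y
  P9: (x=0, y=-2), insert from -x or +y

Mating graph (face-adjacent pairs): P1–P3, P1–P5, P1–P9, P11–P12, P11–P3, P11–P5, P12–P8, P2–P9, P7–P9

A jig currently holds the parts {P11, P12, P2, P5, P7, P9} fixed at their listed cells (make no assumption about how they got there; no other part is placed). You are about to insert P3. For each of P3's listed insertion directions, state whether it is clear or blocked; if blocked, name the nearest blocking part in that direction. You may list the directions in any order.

+x: ray from P3(0, 0) has no placed part ⇒ clear
-y: nearest on ray is P9@(0, -2) ⇒ blocked

+x: clear; -y: blocked by P9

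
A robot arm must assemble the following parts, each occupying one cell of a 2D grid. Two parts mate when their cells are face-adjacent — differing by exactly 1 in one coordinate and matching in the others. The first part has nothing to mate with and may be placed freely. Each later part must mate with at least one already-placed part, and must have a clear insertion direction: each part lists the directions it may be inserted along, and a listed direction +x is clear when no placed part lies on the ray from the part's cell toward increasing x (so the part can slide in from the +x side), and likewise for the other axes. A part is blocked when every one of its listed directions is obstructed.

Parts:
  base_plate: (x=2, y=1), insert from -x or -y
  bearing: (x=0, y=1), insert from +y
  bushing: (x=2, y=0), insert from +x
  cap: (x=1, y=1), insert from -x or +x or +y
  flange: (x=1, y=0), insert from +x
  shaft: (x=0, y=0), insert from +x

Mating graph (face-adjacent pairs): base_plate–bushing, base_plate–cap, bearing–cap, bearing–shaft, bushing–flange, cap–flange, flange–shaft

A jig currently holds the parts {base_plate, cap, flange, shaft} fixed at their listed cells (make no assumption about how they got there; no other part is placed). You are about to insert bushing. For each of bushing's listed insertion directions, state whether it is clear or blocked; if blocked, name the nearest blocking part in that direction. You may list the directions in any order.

+x: clear

+x: ray from bushing(2, 0) has no placed part ⇒ clear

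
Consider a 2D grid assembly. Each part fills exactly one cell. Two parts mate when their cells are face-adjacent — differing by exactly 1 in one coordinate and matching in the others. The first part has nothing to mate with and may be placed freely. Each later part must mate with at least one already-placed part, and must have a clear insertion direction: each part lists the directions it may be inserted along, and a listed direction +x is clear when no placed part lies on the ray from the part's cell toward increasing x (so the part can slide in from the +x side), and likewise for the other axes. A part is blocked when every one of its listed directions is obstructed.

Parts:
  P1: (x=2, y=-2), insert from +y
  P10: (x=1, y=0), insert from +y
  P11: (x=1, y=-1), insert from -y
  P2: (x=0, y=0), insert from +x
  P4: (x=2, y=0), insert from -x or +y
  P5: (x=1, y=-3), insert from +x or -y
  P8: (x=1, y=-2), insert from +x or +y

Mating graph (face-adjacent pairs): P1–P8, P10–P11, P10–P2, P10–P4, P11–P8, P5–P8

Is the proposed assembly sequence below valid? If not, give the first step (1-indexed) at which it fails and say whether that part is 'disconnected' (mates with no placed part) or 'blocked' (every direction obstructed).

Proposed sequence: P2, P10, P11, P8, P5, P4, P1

Invalid at step 7 (blocked)

1. P2@(0, 0) [+x clear] — {P2}
2. P10@(1, 0) [+y clear] — {P10, P2}
3. P11@(1, -1) [-y clear] — {P10, P11, P2}
4. P8@(1, -2) [+x clear] — {P10, P11, P2, P8}
5. P5@(1, -3) [+x clear] — {P10, P11, P2, P5, P8}
6. P4@(2, 0) [+y clear] — {P10, P11, P2, P4, P5, P8}
7. P1@(2, -2) — +y all obstructed ⇒ blocked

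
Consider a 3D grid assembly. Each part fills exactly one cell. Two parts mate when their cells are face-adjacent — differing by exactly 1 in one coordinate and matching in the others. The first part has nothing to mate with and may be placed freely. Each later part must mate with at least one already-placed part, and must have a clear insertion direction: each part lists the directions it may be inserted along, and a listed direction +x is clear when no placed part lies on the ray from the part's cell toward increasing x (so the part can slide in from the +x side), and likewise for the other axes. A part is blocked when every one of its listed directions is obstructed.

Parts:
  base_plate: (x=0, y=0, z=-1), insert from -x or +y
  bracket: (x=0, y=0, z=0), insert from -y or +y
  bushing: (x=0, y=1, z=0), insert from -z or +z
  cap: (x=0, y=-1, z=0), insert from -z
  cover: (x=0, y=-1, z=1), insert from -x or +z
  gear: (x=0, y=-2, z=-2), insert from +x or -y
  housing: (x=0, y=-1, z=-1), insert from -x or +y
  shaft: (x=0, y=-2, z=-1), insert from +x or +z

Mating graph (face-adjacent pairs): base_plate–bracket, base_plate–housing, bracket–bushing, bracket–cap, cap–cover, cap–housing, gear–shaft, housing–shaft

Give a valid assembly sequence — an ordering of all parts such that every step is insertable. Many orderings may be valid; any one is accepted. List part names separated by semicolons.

1. cap@(0, -1, 0) [-z clear] — {cap}
2. housing@(0, -1, -1) [-x clear] — {cap, housing}
3. shaft@(0, -2, -1) [+x clear] — {cap, housing, shaft}
4. gear@(0, -2, -2) [+x clear] — {cap, gear, housing, shaft}
5. bracket@(0, 0, 0) [+y clear] — {bracket, cap, gear, housing, shaft}
6. bushing@(0, 1, 0) [-z clear] — {bracket, bushing, cap, gear, housing, shaft}
7. cover@(0, -1, 1) [-x clear] — {bracket, bushing, cap, cover, gear, housing, shaft}
8. base_plate@(0, 0, -1) [-x clear] — {base_plate, bracket, bushing, cap, cover, gear, housing, shaft}

cap; housing; shaft; gear; bracket; bushing; cover; base_plate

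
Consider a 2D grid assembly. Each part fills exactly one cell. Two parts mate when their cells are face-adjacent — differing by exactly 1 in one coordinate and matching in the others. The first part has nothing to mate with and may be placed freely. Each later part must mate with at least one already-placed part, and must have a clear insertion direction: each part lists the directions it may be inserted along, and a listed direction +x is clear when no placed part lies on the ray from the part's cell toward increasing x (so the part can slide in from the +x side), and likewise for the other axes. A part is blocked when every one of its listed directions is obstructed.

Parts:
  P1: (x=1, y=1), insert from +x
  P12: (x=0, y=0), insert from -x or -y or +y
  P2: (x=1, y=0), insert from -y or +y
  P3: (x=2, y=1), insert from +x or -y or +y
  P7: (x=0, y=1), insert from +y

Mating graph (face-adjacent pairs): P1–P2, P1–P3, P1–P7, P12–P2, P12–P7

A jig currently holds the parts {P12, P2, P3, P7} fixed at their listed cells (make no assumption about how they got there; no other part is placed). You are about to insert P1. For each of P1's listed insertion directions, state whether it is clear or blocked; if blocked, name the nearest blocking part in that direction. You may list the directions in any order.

+x: nearest on ray is P3@(2, 1) ⇒ blocked

+x: blocked by P3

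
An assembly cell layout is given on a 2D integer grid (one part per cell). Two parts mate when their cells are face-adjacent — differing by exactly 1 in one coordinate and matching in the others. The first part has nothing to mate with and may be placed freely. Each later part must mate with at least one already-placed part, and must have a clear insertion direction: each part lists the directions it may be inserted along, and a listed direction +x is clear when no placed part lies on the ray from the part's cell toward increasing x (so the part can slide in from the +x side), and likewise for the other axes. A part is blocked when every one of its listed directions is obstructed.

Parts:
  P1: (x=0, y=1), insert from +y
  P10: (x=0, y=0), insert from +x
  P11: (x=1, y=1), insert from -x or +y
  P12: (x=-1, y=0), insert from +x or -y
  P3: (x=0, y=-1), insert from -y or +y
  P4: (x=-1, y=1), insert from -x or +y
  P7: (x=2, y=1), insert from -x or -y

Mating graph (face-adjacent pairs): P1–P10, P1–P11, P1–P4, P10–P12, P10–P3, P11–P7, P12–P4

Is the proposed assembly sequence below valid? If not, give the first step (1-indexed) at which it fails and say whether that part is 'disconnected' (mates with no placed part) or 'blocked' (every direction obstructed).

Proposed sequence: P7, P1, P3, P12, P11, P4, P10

Invalid at step 2 (disconnected)

1. P7@(2, 1) [-x clear] — {P7}
2. P1@(0, 1) — no placed neighbour ⇒ disconnected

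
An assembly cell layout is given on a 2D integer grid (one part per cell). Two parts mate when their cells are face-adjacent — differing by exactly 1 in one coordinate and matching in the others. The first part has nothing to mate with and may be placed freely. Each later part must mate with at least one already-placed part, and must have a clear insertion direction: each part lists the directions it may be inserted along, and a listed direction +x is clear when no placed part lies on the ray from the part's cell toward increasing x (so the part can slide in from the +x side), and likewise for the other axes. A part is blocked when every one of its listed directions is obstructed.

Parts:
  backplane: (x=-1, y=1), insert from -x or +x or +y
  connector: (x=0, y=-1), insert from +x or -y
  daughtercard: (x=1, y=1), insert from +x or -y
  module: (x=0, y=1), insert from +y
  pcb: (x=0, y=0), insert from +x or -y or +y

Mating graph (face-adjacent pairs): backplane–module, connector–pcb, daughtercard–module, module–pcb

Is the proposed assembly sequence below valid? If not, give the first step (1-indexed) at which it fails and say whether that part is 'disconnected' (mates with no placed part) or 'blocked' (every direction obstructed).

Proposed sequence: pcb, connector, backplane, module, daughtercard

Invalid at step 3 (disconnected)

1. pcb@(0, 0) [+x clear] — {pcb}
2. connector@(0, -1) [+x clear] — {connector, pcb}
3. backplane@(-1, 1) — no placed neighbour ⇒ disconnected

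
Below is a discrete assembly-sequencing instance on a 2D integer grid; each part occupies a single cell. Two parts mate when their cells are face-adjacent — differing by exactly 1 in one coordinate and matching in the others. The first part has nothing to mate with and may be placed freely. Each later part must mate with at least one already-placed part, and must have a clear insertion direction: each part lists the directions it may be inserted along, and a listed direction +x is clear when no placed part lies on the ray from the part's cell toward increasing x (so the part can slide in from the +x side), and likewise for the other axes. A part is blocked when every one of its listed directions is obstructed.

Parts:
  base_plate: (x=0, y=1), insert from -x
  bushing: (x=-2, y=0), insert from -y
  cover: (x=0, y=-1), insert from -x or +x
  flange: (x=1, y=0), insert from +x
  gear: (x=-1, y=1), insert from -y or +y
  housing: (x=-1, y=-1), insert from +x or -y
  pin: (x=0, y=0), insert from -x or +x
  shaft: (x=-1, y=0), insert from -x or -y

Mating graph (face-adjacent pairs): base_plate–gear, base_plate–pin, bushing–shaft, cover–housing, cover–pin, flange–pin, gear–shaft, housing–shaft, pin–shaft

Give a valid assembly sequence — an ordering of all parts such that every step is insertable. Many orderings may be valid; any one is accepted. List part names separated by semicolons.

1. pin@(0, 0) [-x clear] — {pin}
2. shaft@(-1, 0) [-x clear] — {pin, shaft}
3. cover@(0, -1) [-x clear] — {cover, pin, shaft}
4. housing@(-1, -1) [-y clear] — {cover, housing, pin, shaft}
5. flange@(1, 0) [+x clear] — {cover, flange, housing, pin, shaft}
6. bushing@(-2, 0) [-y clear] — {bushing, cover, flange, housing, pin, shaft}
7. base_plate@(0, 1) [-x clear] — {base_plate, bushing, cover, flange, housing, pin, shaft}
8. gear@(-1, 1) [+y clear] — {base_plate, bushing, cover, flange, gear, housing, pin, shaft}

pin; shaft; cover; housing; flange; bushing; base_plate; gear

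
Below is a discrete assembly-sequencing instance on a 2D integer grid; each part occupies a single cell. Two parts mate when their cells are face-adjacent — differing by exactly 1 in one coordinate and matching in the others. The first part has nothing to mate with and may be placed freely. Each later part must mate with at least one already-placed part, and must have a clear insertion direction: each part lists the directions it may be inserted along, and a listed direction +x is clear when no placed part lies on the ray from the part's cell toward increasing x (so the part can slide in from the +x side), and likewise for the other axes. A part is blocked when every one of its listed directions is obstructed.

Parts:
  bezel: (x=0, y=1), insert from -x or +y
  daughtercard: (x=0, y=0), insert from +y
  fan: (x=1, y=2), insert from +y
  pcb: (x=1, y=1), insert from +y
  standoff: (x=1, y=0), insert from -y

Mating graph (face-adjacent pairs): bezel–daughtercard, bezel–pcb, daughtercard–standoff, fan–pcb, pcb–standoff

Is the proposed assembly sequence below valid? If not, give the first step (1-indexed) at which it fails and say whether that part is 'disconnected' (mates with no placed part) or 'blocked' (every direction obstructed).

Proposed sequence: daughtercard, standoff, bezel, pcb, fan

Valid

1. daughtercard@(0, 0) [+y clear] — {daughtercard}
2. standoff@(1, 0) [-y clear] — {daughtercard, standoff}
3. bezel@(0, 1) [-x clear] — {bezel, daughtercard, standoff}
4. pcb@(1, 1) [+y clear] — {bezel, daughtercard, pcb, standoff}
5. fan@(1, 2) [+y clear] — {bezel, daughtercard, fan, pcb, standoff}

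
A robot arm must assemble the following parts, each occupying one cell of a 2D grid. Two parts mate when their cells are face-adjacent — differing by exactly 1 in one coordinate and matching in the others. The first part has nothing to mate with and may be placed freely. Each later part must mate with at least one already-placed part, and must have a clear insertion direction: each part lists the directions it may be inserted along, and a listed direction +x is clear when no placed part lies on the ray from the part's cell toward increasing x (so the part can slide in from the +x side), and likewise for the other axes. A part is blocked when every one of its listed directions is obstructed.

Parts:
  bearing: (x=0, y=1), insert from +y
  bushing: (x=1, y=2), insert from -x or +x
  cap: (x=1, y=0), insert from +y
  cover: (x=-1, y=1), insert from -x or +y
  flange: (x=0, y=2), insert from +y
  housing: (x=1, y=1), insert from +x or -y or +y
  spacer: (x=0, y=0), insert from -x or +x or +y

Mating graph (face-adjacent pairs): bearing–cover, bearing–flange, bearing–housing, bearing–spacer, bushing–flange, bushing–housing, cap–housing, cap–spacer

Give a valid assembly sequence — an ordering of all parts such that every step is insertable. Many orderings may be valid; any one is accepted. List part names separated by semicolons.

1. spacer@(0, 0) [-x clear] — {spacer}
2. cap@(1, 0) [+y clear] — {cap, spacer}
3. housing@(1, 1) [+x clear] — {cap, housing, spacer}
4. bushing@(1, 2) [-x clear] — {bushing, cap, housing, spacer}
5. bearing@(0, 1) [+y clear] — {bearing, bushing, cap, housing, spacer}
6. cover@(-1, 1) [-x clear] — {bearing, bushing, cap, cover, housing, spacer}
7. flange@(0, 2) [+y clear] — {bearing, bushing, cap, cover, flange, housing, spacer}

spacer; cap; housing; bushing; bearing; cover; flange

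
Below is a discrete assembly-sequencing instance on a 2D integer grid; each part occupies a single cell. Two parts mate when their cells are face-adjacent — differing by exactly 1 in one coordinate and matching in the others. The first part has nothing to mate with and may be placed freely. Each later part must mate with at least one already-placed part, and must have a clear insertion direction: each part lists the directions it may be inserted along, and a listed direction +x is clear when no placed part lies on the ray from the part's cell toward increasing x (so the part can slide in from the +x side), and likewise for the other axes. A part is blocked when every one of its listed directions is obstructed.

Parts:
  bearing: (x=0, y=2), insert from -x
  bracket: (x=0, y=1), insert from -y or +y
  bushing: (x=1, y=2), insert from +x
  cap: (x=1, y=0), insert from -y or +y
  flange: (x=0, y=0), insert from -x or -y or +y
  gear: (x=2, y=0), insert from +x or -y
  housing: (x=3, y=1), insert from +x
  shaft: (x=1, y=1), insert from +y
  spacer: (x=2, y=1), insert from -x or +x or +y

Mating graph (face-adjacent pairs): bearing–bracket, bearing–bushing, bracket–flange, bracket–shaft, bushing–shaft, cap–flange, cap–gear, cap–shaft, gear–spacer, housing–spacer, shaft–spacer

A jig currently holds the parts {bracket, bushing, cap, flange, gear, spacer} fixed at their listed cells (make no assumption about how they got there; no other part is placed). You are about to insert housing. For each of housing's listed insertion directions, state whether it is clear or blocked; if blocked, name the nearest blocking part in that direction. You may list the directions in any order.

+x: ray from housing(3, 1) has no placed part ⇒ clear

+x: clear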